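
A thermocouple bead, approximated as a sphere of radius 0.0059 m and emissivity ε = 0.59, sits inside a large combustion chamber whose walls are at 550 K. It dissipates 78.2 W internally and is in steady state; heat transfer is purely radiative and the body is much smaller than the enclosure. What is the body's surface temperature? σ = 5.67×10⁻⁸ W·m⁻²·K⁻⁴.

For a small grey body in a large enclosure, net radiated power = εσA(T⁴ − T_w⁴).
Steady state: P = εσA(T⁴ − T_w⁴) with A = 4πr² = 4.374×10⁻⁴ m².
T⁴ = P/(εσA) + T_w⁴ = 78.2/(0.59·5.67×10⁻⁸·4.374×10⁻⁴) + (550)⁴
    = 5.344×10¹² + 9.151×10¹⁰ = 5.435×10¹² K⁴.

T ≈ 1530 K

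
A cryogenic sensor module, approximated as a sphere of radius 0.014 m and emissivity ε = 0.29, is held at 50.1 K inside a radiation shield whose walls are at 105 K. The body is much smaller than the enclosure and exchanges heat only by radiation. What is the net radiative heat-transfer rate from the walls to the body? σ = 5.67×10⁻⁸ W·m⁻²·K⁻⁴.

For a small grey body in a large enclosure: P_net = εσA(T_body⁴ − T_wall⁴).
A = 4πr² = 0.002463 m²; T_body⁴ − T_wall⁴ = 6.300×10⁶ − 1.216×10⁸ = -1.153×10⁸ K⁴.
|P_net| = 0.29·5.67×10⁻⁸·0.002463·1.153×10⁸.

P_net ≈ 0.00467 W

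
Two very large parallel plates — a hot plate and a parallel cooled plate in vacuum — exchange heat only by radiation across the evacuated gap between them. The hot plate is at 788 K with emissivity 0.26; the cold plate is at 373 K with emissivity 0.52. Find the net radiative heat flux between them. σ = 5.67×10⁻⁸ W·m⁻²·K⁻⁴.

q ≈ 4350 W/m²

For two infinite grey parallel plates, q = σ(T₁⁴ − T₂⁴)/(1/ε₁ + 1/ε₂ − 1).
T₁⁴ − T₂⁴ = 3.856×10¹¹ − 1.936×10¹⁰ = 3.662×10¹¹ K⁴.
1/ε₁ + 1/ε₂ − 1 = 3.846 + 1.923 − 1 = 4.769.
q = 5.67×10⁻⁸ × 3.662×10¹¹ / 4.769.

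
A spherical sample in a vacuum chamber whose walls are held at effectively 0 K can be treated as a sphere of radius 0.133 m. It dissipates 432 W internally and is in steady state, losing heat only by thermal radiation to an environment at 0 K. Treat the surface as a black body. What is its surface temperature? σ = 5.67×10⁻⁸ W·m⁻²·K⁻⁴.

Steady state: internal power = radiated power, P = εσA T⁴.
Radiating area A = 4πr² = 0.2223 m².
T⁴ = P/(εσA) = 432/(1.0·5.67×10⁻⁸·0.2223) = 3.428×10¹⁰ K⁴.
T = (3.428×10¹⁰)^(1/4).

T ≈ 430 K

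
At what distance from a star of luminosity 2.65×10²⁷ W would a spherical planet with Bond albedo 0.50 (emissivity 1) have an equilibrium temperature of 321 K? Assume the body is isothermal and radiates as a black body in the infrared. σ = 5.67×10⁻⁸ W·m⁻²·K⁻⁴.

For an isothermal black-emitting sphere, (1−a)S·πr² = σ·4πr²·T⁴ ⇒ S = 4σT⁴/(1−a).
S = 4·5.67×10⁻⁸·(321)⁴/0.500 = 4816 W/m².
Flux falls as S = L/(4πd²), so d = √(L/(4πS)) = √(2.65×10²⁷/(4π·4816)).

d ≈ 2.09×10¹¹ m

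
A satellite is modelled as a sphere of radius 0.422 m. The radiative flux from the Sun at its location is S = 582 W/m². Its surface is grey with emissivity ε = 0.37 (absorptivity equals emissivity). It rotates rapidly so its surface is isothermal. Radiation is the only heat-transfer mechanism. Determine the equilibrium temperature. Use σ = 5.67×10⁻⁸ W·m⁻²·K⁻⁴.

T ≈ 225 K

At equilibrium, absorbed power = emitted power.
Absorbing cross-section = πr² = 0.5595 m²; emitting surface = 4πr² = 2.238 m² (ratio 4).
εS·A_cross = εσ·A_surf·T⁴  ⇒  T⁴ = S/(4σ)   (ε cancels).
T⁴ = 582/(4·5.67×10⁻⁸) = 2.566×10⁹ K⁴.
T = (2.566×10⁹)^(1/4).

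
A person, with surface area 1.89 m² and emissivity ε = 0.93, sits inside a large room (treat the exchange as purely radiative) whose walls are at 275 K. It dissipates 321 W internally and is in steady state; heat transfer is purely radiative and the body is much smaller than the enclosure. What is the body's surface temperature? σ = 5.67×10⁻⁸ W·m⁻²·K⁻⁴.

For a small grey body in a large enclosure, net radiated power = εσA(T⁴ − T_w⁴).
Steady state: P = εσA(T⁴ − T_w⁴) with A = 1.89 m².
T⁴ = P/(εσA) + T_w⁴ = 321/(0.93·5.67×10⁻⁸·1.890) + (275)⁴
    = 3.221×10⁹ + 5.719×10⁹ = 8.940×10⁹ K⁴.

T ≈ 307 K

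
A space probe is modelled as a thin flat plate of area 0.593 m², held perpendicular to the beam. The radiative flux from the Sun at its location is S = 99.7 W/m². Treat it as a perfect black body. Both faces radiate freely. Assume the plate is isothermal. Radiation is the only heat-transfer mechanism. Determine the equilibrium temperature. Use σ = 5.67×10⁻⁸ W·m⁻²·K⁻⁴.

T ≈ 172 K

At equilibrium, absorbed power = emitted power.
Absorbing cross-section = A = 0.5930 m²; emitting surface = 2A = 1.186 m² (ratio 2).
S·A_cross = εσ·A_surf·T⁴  ⇒  T⁴ = S/(2σ).
T⁴ = 1.00·99.7/(2·5.67×10⁻⁸) = 8.792×10⁸ K⁴.
T = (8.792×10⁸)^(1/4).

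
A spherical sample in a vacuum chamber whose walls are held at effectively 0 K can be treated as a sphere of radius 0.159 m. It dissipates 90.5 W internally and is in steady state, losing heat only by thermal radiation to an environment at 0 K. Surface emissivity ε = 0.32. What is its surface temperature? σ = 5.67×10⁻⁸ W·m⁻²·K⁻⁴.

T ≈ 354 K

Steady state: internal power = radiated power, P = εσA T⁴.
Radiating area A = 4πr² = 0.3177 m².
T⁴ = P/(εσA) = 90.5/(0.32·5.67×10⁻⁸·0.3177) = 1.570×10¹⁰ K⁴.
T = (1.570×10¹⁰)^(1/4).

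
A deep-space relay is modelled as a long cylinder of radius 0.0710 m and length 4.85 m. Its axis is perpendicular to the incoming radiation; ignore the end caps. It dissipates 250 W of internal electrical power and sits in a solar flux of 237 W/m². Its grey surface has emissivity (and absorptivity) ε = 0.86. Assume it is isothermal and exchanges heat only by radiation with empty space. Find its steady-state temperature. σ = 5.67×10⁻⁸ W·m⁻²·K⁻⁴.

T ≈ 247 K

At steady state, absorbed solar power + internal power = radiated power.
Absorbed: α·S·A_cross = 0.86·237·0.6887 = 140.4 W (cross-section 2rL).
Total input = 140.4 + 250 = 390.4 W.
Radiated: εσ·A_surf·T⁴ with A_surf = 2πrL = 2.164 m².
T⁴ = 390.4/(0.86·5.67×10⁻⁸·2.164) = 3.700×10⁹ K⁴.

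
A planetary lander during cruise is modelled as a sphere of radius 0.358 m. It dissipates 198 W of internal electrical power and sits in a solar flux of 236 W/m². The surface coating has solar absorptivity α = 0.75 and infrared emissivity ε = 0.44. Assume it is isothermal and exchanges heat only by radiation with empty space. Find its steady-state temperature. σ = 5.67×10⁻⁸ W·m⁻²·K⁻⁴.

At steady state, absorbed solar power + internal power = radiated power.
Absorbed: α·S·A_cross = 0.75·236·0.4026 = 71.27 W (cross-section πr²).
Total input = 71.27 + 198 = 269.3 W.
Radiated: εσ·A_surf·T⁴ with A_surf = 4πr² = 1.611 m².
T⁴ = 269.3/(0.44·5.67×10⁻⁸·1.611) = 6.701×10⁹ K⁴.

T ≈ 286 K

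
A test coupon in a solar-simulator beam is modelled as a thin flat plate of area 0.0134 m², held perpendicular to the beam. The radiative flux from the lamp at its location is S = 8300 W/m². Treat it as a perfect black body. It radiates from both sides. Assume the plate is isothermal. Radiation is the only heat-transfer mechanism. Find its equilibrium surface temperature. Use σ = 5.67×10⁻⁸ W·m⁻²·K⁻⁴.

T ≈ 520 K

At equilibrium, absorbed power = emitted power.
Absorbing cross-section = A = 0.01340 m²; emitting surface = 2A = 0.02680 m² (ratio 2).
S·A_cross = εσ·A_surf·T⁴  ⇒  T⁴ = S/(2σ).
T⁴ = 1.00·8300/(2·5.67×10⁻⁸) = 7.319×10¹⁰ K⁴.
T = (7.319×10¹⁰)^(1/4).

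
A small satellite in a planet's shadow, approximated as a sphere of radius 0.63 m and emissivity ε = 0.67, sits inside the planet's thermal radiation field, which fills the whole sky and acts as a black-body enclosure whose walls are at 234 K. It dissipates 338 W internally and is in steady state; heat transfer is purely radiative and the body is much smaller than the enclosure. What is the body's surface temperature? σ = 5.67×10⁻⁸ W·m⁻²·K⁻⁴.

For a small grey body in a large enclosure, net radiated power = εσA(T⁴ − T_w⁴).
Steady state: P = εσA(T⁴ − T_w⁴) with A = 4πr² = 4.988 m².
T⁴ = P/(εσA) + T_w⁴ = 338/(0.67·5.67×10⁻⁸·4.988) + (234)⁴
    = 1.784×10⁹ + 2.998×10⁹ = 4.782×10⁹ K⁴.

T ≈ 263 K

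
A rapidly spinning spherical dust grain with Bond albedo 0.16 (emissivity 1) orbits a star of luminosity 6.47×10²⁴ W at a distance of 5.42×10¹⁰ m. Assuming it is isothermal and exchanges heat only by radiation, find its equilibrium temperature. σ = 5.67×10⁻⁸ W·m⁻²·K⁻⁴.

First find the stellar flux at distance d: S = L/(4πd²) = 6.47×10²⁴/(4π·(5.42×10¹⁰)²) = 175.3 W/m².
For an isothermal sphere, absorbed (1−a)S·πr² = emitted σ·4πr²·T⁴, so T⁴ = (1−a)S/(4σ).
T⁴ = 0.840·175.3/(4·5.67×10⁻⁸) = 6.491×10⁸ K⁴.

T ≈ 160 K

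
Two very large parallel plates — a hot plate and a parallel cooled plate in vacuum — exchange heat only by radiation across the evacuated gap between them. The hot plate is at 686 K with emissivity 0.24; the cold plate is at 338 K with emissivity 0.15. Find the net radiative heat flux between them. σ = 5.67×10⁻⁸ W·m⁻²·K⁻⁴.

q ≈ 1200 W/m²

For two infinite grey parallel plates, q = σ(T₁⁴ − T₂⁴)/(1/ε₁ + 1/ε₂ − 1).
T₁⁴ − T₂⁴ = 2.215×10¹¹ − 1.305×10¹⁰ = 2.084×10¹¹ K⁴.
1/ε₁ + 1/ε₂ − 1 = 4.167 + 6.667 − 1 = 9.833.
q = 5.67×10⁻⁸ × 2.084×10¹¹ / 9.833.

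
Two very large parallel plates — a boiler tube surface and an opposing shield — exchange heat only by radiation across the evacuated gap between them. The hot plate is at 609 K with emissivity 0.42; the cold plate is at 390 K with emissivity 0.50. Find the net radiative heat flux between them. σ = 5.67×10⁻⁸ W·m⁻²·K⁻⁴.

q ≈ 1920 W/m²

For two infinite grey parallel plates, q = σ(T₁⁴ − T₂⁴)/(1/ε₁ + 1/ε₂ − 1).
T₁⁴ − T₂⁴ = 1.376×10¹¹ − 2.313×10¹⁰ = 1.144×10¹¹ K⁴.
1/ε₁ + 1/ε₂ − 1 = 2.381 + 2.000 − 1 = 3.381.
q = 5.67×10⁻⁸ × 1.144×10¹¹ / 3.381.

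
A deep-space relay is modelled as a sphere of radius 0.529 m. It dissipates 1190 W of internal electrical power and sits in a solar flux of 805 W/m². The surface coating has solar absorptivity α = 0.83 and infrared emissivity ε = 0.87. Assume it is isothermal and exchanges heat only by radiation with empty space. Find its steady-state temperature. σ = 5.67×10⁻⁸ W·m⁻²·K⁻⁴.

At steady state, absorbed solar power + internal power = radiated power.
Absorbed: α·S·A_cross = 0.83·805·0.8791 = 587.4 W (cross-section πr²).
Total input = 587.4 + 1190 = 1777 W.
Radiated: εσ·A_surf·T⁴ with A_surf = 4πr² = 3.517 m².
T⁴ = 1777/(0.87·5.67×10⁻⁸·3.517) = 1.025×10¹⁰ K⁴.

T ≈ 318 K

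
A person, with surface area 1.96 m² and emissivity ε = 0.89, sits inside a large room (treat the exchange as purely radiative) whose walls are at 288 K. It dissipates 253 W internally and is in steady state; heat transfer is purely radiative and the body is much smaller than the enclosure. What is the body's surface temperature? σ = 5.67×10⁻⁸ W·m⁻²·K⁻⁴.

T ≈ 312 K

For a small grey body in a large enclosure, net radiated power = εσA(T⁴ − T_w⁴).
Steady state: P = εσA(T⁴ − T_w⁴) with A = 1.96 m².
T⁴ = P/(εσA) + T_w⁴ = 253/(0.89·5.67×10⁻⁸·1.960) + (288)⁴
    = 2.558×10⁹ + 6.880×10⁹ = 9.438×10⁹ K⁴.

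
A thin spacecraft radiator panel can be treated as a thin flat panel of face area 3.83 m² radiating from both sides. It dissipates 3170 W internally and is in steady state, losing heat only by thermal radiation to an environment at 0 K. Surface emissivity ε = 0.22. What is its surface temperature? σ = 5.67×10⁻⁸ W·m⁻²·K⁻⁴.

T ≈ 427 K

Steady state: internal power = radiated power, P = εσA T⁴.
Radiating area A = 2·3.83 = 7.660 m².
T⁴ = P/(εσA) = 3170/(0.22·5.67×10⁻⁸·7.660) = 3.318×10¹⁰ K⁴.
T = (3.318×10¹⁰)^(1/4).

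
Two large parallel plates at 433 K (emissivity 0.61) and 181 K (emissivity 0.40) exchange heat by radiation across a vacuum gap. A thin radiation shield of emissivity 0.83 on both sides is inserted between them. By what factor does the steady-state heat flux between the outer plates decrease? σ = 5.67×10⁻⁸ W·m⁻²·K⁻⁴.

factor ≈ 1.45

Without shield: q₀ = σΔ(T⁴)/(1/ε₁+1/ε₂−1) with denominator 3.139.
With shield the two gaps are in series; the resistances add: (1/ε₁+1/ε_s−1)+(1/ε_s+1/ε₂−1) = 1.844+2.705 = 4.549.
Heat-flux ratio q₀/q = 4.549/3.139.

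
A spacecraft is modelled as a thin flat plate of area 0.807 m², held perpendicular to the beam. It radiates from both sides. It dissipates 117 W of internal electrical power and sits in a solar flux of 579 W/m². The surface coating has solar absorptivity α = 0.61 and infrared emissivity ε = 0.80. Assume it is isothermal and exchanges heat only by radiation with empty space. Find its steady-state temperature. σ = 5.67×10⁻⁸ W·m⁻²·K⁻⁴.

T ≈ 272 K

At steady state, absorbed solar power + internal power = radiated power.
Absorbed: α·S·A_cross = 0.61·579·0.8070 = 285.0 W (cross-section A).
Total input = 285.0 + 117 = 402.0 W.
Radiated: εσ·A_surf·T⁴ with A_surf = 2A = 1.614 m².
T⁴ = 402.0/(0.80·5.67×10⁻⁸·1.614) = 5.491×10⁹ K⁴.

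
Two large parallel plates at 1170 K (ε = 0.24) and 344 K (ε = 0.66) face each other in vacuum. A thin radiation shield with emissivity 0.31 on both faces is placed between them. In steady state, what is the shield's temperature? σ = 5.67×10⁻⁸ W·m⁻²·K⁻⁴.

T_s ≈ 915 K

In steady state the net flux on the hot side equals that on the cold side.
σ(T₁⁴−T_s⁴)/D₁ = σ(T_s⁴−T₂⁴)/D₂, with D₁ = 1/ε₁+1/ε_s−1 = 6.392, D₂ = 1/ε_s+1/ε₂−1 = 3.741.
Solve for T_s⁴: T_s⁴ = (D₂·T₁⁴ + D₁·T₂⁴)/(D₁+D₂) = 7.006×10¹¹ K⁴.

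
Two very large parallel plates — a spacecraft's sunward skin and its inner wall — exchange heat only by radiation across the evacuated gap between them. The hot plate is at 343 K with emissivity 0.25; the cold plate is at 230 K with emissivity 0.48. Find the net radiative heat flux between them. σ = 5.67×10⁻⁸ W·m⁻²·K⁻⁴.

For two infinite grey parallel plates, q = σ(T₁⁴ − T₂⁴)/(1/ε₁ + 1/ε₂ − 1).
T₁⁴ − T₂⁴ = 1.384×10¹⁰ − 2.798×10⁹ = 1.104×10¹⁰ K⁴.
1/ε₁ + 1/ε₂ − 1 = 4.000 + 2.083 − 1 = 5.083.
q = 5.67×10⁻⁸ × 1.104×10¹⁰ / 5.083.

q ≈ 123 W/m²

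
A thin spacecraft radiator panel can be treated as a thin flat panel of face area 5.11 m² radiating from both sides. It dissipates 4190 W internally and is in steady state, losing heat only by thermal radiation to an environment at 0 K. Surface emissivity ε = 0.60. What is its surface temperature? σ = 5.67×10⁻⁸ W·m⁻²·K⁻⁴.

Steady state: internal power = radiated power, P = εσA T⁴.
Radiating area A = 2·5.11 = 10.22 m².
T⁴ = P/(εσA) = 4190/(0.60·5.67×10⁻⁸·10.22) = 1.205×10¹⁰ K⁴.
T = (1.205×10¹⁰)^(1/4).

T ≈ 331 K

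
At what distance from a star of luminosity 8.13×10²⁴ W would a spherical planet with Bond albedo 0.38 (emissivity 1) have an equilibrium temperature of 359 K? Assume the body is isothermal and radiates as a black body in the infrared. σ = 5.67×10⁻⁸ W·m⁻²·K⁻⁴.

For an isothermal black-emitting sphere, (1−a)S·πr² = σ·4πr²·T⁴ ⇒ S = 4σT⁴/(1−a).
S = 4·5.67×10⁻⁸·(359)⁴/0.620 = 6076 W/m².
Flux falls as S = L/(4πd²), so d = √(L/(4πS)) = √(8.13×10²⁴/(4π·6076)).

d ≈ 1.03×10¹⁰ m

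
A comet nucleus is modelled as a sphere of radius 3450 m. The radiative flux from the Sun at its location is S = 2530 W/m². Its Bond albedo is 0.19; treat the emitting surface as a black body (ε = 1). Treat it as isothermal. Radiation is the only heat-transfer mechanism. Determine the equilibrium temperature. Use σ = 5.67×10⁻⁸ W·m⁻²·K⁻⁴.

At equilibrium, absorbed power = emitted power.
Absorbing cross-section = πr² = 3.739×10⁷ m²; emitting surface = 4πr² = 1.496×10⁸ m² (ratio 4).
(1−a)S·A_cross = εσ·A_surf·T⁴  ⇒  T⁴ = (1−a)S/(4σ).
T⁴ = 0.810·2530/(4·5.67×10⁻⁸) = 9.036×10⁹ K⁴.
T = (9.036×10⁹)^(1/4).

T ≈ 308 K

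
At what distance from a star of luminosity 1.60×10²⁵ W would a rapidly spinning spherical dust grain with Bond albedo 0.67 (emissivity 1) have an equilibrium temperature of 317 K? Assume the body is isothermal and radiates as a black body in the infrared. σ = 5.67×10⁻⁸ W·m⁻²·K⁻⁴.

d ≈ 1.35×10¹⁰ m

For an isothermal black-emitting sphere, (1−a)S·πr² = σ·4πr²·T⁴ ⇒ S = 4σT⁴/(1−a).
S = 4·5.67×10⁻⁸·(317)⁴/0.330 = 6940 W/m².
Flux falls as S = L/(4πd²), so d = √(L/(4πS)) = √(1.60×10²⁵/(4π·6940)).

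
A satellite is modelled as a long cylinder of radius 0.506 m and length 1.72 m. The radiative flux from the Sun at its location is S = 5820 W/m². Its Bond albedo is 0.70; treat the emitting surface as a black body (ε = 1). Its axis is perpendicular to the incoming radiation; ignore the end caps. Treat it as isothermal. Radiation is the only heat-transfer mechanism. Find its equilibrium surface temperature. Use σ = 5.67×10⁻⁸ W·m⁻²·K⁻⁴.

T ≈ 315 K

At equilibrium, absorbed power = emitted power.
Absorbing cross-section = 2rL = 1.741 m²; emitting surface = 2πrL = 5.468 m² (ratio π).
(1−a)S·A_cross = εσ·A_surf·T⁴  ⇒  T⁴ = (1−a)S/(πσ).
T⁴ = 0.300·5820/(π·5.67×10⁻⁸) = 9.802×10⁹ K⁴.
T = (9.802×10⁹)^(1/4).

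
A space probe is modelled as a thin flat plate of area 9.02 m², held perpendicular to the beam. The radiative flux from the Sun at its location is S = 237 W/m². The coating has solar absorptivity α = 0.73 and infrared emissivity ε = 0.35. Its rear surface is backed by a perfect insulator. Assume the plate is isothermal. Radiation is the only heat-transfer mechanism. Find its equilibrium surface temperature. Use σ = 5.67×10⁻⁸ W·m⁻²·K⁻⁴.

T ≈ 306 K

At equilibrium, absorbed power = emitted power.
Absorbing cross-section = A = 9.020 m²; emitting surface = A = 9.020 m² (ratio 1).
αS·A_cross = εσ·A_surf·T⁴  ⇒  T⁴ = αS/(ε·1σ).
T⁴ = 0.730·237/(0.35·1·5.67×10⁻⁸) = 8.718×10⁹ K⁴.
T = (8.718×10⁹)^(1/4).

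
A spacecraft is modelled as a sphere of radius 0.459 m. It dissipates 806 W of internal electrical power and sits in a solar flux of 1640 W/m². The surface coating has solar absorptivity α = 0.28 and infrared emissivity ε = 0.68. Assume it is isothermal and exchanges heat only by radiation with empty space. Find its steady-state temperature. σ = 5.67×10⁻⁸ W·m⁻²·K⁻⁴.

T ≈ 323 K

At steady state, absorbed solar power + internal power = radiated power.
Absorbed: α·S·A_cross = 0.28·1640·0.6619 = 303.9 W (cross-section πr²).
Total input = 303.9 + 806 = 1110 W.
Radiated: εσ·A_surf·T⁴ with A_surf = 4πr² = 2.647 m².
T⁴ = 1110/(0.68·5.67×10⁻⁸·2.647) = 1.087×10¹⁰ K⁴.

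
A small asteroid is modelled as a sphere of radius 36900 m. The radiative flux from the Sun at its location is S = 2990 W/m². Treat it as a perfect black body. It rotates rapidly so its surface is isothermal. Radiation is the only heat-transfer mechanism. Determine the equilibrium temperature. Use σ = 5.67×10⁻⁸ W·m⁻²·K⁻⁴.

At equilibrium, absorbed power = emitted power.
Absorbing cross-section = πr² = 4.278×10⁹ m²; emitting surface = 4πr² = 1.711×10¹⁰ m² (ratio 4).
S·A_cross = εσ·A_surf·T⁴  ⇒  T⁴ = S/(4σ).
T⁴ = 1.00·2990/(4·5.67×10⁻⁸) = 1.318×10¹⁰ K⁴.
T = (1.318×10¹⁰)^(1/4).

T ≈ 339 K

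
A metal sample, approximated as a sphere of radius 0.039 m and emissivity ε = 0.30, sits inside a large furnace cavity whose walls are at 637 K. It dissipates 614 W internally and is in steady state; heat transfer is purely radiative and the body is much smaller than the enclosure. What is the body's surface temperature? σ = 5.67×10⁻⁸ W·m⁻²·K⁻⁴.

T ≈ 1200 K

For a small grey body in a large enclosure, net radiated power = εσA(T⁴ − T_w⁴).
Steady state: P = εσA(T⁴ − T_w⁴) with A = 4πr² = 0.01911 m².
T⁴ = P/(εσA) + T_w⁴ = 614/(0.30·5.67×10⁻⁸·0.01911) + (637)⁴
    = 1.889×10¹² + 1.646×10¹¹ = 2.053×10¹² K⁴.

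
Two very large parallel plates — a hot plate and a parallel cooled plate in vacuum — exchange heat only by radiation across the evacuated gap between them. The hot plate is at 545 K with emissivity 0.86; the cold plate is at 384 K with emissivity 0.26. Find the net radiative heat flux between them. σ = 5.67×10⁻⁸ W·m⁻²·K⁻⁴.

q ≈ 940 W/m²

For two infinite grey parallel plates, q = σ(T₁⁴ − T₂⁴)/(1/ε₁ + 1/ε₂ − 1).
T₁⁴ − T₂⁴ = 8.822×10¹⁰ − 2.174×10¹⁰ = 6.648×10¹⁰ K⁴.
1/ε₁ + 1/ε₂ − 1 = 1.163 + 3.846 − 1 = 4.009.
q = 5.67×10⁻⁸ × 6.648×10¹⁰ / 4.009.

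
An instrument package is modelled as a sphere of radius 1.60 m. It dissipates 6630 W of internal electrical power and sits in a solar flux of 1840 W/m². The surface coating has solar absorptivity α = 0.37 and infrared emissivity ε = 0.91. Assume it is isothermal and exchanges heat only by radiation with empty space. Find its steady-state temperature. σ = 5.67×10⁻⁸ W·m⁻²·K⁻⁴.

T ≈ 292 K

At steady state, absorbed solar power + internal power = radiated power.
Absorbed: α·S·A_cross = 0.37·1840·8.042 = 5475 W (cross-section πr²).
Total input = 5475 + 6630 = 12110 W.
Radiated: εσ·A_surf·T⁴ with A_surf = 4πr² = 32.17 m².
T⁴ = 12110/(0.91·5.67×10⁻⁸·32.17) = 7.293×10⁹ K⁴.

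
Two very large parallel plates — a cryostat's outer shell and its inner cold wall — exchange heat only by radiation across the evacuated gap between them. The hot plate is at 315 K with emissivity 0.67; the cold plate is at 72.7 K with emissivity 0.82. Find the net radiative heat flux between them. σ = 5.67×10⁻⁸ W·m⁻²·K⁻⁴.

For two infinite grey parallel plates, q = σ(T₁⁴ − T₂⁴)/(1/ε₁ + 1/ε₂ − 1).
T₁⁴ − T₂⁴ = 9.846×10⁹ − 2.793×10⁷ = 9.818×10⁹ K⁴.
1/ε₁ + 1/ε₂ − 1 = 1.493 + 1.220 − 1 = 1.712.
q = 5.67×10⁻⁸ × 9.818×10⁹ / 1.712.

q ≈ 325 W/m²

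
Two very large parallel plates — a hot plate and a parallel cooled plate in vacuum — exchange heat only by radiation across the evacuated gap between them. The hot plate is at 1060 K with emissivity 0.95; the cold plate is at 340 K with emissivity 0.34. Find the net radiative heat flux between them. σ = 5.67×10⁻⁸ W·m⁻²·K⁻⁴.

q ≈ 23700 W/m²

For two infinite grey parallel plates, q = σ(T₁⁴ − T₂⁴)/(1/ε₁ + 1/ε₂ − 1).
T₁⁴ − T₂⁴ = 1.262×10¹² − 1.336×10¹⁰ = 1.249×10¹² K⁴.
1/ε₁ + 1/ε₂ − 1 = 1.053 + 2.941 − 1 = 2.994.
q = 5.67×10⁻⁸ × 1.249×10¹² / 2.994.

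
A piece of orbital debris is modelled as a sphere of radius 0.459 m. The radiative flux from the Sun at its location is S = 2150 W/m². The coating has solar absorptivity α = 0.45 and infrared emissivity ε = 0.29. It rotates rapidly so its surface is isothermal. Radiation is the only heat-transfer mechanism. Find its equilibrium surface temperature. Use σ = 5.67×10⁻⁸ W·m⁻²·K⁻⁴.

At equilibrium, absorbed power = emitted power.
Absorbing cross-section = πr² = 0.6619 m²; emitting surface = 4πr² = 2.647 m² (ratio 4).
αS·A_cross = εσ·A_surf·T⁴  ⇒  T⁴ = αS/(ε·4σ).
T⁴ = 0.450·2150/(0.29·4·5.67×10⁻⁸) = 1.471×10¹⁰ K⁴.
T = (1.471×10¹⁰)^(1/4).

T ≈ 348 K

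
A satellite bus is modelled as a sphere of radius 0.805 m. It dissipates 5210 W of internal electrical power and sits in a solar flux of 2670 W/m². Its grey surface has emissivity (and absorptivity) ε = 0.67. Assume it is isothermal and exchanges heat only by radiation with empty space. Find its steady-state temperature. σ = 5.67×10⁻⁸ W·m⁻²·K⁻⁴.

At steady state, absorbed solar power + internal power = radiated power.
Absorbed: α·S·A_cross = 0.67·2670·2.036 = 3642 W (cross-section πr²).
Total input = 3642 + 5210 = 8852 W.
Radiated: εσ·A_surf·T⁴ with A_surf = 4πr² = 8.143 m².
T⁴ = 8852/(0.67·5.67×10⁻⁸·8.143) = 2.861×10¹⁰ K⁴.

T ≈ 411 K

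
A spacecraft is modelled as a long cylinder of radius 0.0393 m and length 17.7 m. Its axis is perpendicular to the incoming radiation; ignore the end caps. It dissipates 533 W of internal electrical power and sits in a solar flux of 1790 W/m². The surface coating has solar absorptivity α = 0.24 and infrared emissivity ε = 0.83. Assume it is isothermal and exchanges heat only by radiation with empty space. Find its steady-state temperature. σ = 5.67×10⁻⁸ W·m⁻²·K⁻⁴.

At steady state, absorbed solar power + internal power = radiated power.
Absorbed: α·S·A_cross = 0.24·1790·1.391 = 597.7 W (cross-section 2rL).
Total input = 597.7 + 533 = 1131 W.
Radiated: εσ·A_surf·T⁴ with A_surf = 2πrL = 4.371 m².
T⁴ = 1131/(0.83·5.67×10⁻⁸·4.371) = 5.497×10⁹ K⁴.

T ≈ 272 K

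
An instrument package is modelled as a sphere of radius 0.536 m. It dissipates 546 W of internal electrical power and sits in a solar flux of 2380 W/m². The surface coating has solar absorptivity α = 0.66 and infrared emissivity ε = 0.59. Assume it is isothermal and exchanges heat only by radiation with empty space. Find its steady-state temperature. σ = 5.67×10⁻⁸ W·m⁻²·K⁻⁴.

T ≈ 357 K

At steady state, absorbed solar power + internal power = radiated power.
Absorbed: α·S·A_cross = 0.66·2380·0.9026 = 1418 W (cross-section πr²).
Total input = 1418 + 546 = 1964 W.
Radiated: εσ·A_surf·T⁴ with A_surf = 4πr² = 3.610 m².
T⁴ = 1964/(0.59·5.67×10⁻⁸·3.610) = 1.626×10¹⁰ K⁴.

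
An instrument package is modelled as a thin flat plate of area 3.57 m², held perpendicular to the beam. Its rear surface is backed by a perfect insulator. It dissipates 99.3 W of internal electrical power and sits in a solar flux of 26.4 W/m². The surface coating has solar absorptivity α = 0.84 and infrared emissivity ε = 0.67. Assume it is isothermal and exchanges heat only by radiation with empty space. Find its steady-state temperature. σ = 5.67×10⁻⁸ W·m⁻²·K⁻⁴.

T ≈ 190 K

At steady state, absorbed solar power + internal power = radiated power.
Absorbed: α·S·A_cross = 0.84·26.4·3.570 = 79.17 W (cross-section A).
Total input = 79.17 + 99.3 = 178.5 W.
Radiated: εσ·A_surf·T⁴ with A_surf = A = 3.570 m².
T⁴ = 178.5/(0.67·5.67×10⁻⁸·3.570) = 1.316×10⁹ K⁴.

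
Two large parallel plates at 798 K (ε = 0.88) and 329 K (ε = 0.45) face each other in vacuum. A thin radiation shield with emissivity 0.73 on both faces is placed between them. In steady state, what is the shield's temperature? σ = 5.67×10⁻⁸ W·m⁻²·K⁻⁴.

In steady state the net flux on the hot side equals that on the cold side.
σ(T₁⁴−T_s⁴)/D₁ = σ(T_s⁴−T₂⁴)/D₂, with D₁ = 1/ε₁+1/ε_s−1 = 1.506, D₂ = 1/ε_s+1/ε₂−1 = 2.592.
Solve for T_s⁴: T_s⁴ = (D₂·T₁⁴ + D₁·T₂⁴)/(D₁+D₂) = 2.608×10¹¹ K⁴.

T_s ≈ 715 K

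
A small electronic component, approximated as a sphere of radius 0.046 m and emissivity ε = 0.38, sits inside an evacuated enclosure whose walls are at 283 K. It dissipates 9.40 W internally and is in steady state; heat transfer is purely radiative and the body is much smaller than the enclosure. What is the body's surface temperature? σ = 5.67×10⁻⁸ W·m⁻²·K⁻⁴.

T ≈ 389 K

For a small grey body in a large enclosure, net radiated power = εσA(T⁴ − T_w⁴).
Steady state: P = εσA(T⁴ − T_w⁴) with A = 4πr² = 0.02659 m².
T⁴ = P/(εσA) + T_w⁴ = 9.40/(0.38·5.67×10⁻⁸·0.02659) + (283)⁴
    = 1.641×10¹⁰ + 6.414×10⁹ = 2.282×10¹⁰ K⁴.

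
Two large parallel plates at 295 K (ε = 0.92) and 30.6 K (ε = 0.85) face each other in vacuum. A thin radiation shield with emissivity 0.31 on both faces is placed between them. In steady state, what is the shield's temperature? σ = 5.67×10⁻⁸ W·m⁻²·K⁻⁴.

In steady state the net flux on the hot side equals that on the cold side.
σ(T₁⁴−T_s⁴)/D₁ = σ(T_s⁴−T₂⁴)/D₂, with D₁ = 1/ε₁+1/ε_s−1 = 3.313, D₂ = 1/ε_s+1/ε₂−1 = 3.402.
Solve for T_s⁴: T_s⁴ = (D₂·T₁⁴ + D₁·T₂⁴)/(D₁+D₂) = 3.838×10⁹ K⁴.

T_s ≈ 249 K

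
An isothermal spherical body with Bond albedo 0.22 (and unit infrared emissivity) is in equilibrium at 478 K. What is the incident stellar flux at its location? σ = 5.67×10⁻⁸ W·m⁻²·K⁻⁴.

(1−a)S·πr² = σ·4πr²·T⁴ ⇒ S = 4σT⁴/(1−a).
S = 4·5.67×10⁻⁸·5.220×10¹⁰/0.780.

S ≈ 15200 W/m²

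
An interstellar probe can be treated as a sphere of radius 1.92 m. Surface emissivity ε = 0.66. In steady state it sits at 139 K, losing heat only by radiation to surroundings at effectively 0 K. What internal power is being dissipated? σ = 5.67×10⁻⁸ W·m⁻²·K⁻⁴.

Steady state: P = εσA T⁴.
A = 4πr² = 46.32 m²; T⁴ = (139)⁴ = 3.733×10⁸ K⁴.
P = 0.66 × 5.67×10⁻⁸ × 46.32 × 3.733×10⁸.

P ≈ 647 W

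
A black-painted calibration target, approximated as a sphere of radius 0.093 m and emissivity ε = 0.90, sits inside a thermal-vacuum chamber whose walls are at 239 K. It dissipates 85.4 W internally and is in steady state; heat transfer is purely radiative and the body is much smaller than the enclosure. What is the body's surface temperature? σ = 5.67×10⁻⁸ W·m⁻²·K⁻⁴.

T ≈ 370 K

For a small grey body in a large enclosure, net radiated power = εσA(T⁴ − T_w⁴).
Steady state: P = εσA(T⁴ − T_w⁴) with A = 4πr² = 0.1087 m².
T⁴ = P/(εσA) + T_w⁴ = 85.4/(0.90·5.67×10⁻⁸·0.1087) + (239)⁴
    = 1.540×10¹⁰ + 3.263×10⁹ = 1.866×10¹⁰ K⁴.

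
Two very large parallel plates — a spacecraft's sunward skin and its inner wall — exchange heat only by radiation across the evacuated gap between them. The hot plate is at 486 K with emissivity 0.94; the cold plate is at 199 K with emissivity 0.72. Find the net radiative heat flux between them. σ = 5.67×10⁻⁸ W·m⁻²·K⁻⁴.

q ≈ 2120 W/m²

For two infinite grey parallel plates, q = σ(T₁⁴ − T₂⁴)/(1/ε₁ + 1/ε₂ − 1).
T₁⁴ − T₂⁴ = 5.579×10¹⁰ − 1.568×10⁹ = 5.422×10¹⁰ K⁴.
1/ε₁ + 1/ε₂ − 1 = 1.064 + 1.389 − 1 = 1.453.
q = 5.67×10⁻⁸ × 5.422×10¹⁰ / 1.453.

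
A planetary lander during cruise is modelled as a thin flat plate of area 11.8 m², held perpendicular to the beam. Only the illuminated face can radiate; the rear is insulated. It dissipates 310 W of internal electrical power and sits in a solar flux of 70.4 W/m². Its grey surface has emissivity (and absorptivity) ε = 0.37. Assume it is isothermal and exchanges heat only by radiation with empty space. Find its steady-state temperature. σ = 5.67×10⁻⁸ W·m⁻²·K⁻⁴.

T ≈ 223 K

At steady state, absorbed solar power + internal power = radiated power.
Absorbed: α·S·A_cross = 0.37·70.4·11.80 = 307.4 W (cross-section A).
Total input = 307.4 + 310 = 617.4 W.
Radiated: εσ·A_surf·T⁴ with A_surf = A = 11.80 m².
T⁴ = 617.4/(0.37·5.67×10⁻⁸·11.80) = 2.494×10⁹ K⁴.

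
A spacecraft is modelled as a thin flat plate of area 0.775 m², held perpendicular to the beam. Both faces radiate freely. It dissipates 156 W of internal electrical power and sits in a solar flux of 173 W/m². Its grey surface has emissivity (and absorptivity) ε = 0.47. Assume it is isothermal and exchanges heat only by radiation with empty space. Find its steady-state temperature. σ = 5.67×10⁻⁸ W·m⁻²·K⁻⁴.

At steady state, absorbed solar power + internal power = radiated power.
Absorbed: α·S·A_cross = 0.47·173·0.7750 = 63.02 W (cross-section A).
Total input = 63.02 + 156 = 219.0 W.
Radiated: εσ·A_surf·T⁴ with A_surf = 2A = 1.550 m².
T⁴ = 219.0/(0.47·5.67×10⁻⁸·1.550) = 5.302×10⁹ K⁴.

T ≈ 270 K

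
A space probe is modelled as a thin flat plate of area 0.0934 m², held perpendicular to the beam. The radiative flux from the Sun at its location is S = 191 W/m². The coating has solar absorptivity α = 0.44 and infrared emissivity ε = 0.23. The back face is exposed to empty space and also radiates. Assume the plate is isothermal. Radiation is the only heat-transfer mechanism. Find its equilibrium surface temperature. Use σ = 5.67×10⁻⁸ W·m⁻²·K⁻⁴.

T ≈ 238 K

At equilibrium, absorbed power = emitted power.
Absorbing cross-section = A = 0.09340 m²; emitting surface = 2A = 0.1868 m² (ratio 2).
αS·A_cross = εσ·A_surf·T⁴  ⇒  T⁴ = αS/(ε·2σ).
T⁴ = 0.440·191/(0.23·2·5.67×10⁻⁸) = 3.222×10⁹ K⁴.
T = (3.222×10⁹)^(1/4).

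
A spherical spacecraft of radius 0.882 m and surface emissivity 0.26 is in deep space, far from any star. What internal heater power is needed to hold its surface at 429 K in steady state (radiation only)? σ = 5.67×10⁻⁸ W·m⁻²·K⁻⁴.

P ≈ 4880 W

P = εσ·4πr²·T⁴.
4πr² = 9.776 m²; T⁴ = 3.387×10¹⁰ K⁴.
P = 0.26·5.67×10⁻⁸·9.776·3.387×10¹⁰.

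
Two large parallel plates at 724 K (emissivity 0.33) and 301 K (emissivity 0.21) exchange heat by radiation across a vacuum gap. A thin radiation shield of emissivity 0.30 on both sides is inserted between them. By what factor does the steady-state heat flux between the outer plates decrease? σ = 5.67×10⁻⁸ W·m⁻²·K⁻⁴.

Without shield: q₀ = σΔ(T⁴)/(1/ε₁+1/ε₂−1) with denominator 6.792.
With shield the two gaps are in series; the resistances add: (1/ε₁+1/ε_s−1)+(1/ε_s+1/ε₂−1) = 5.364+7.095 = 12.46.
Heat-flux ratio q₀/q = 12.46/6.792.

factor ≈ 1.83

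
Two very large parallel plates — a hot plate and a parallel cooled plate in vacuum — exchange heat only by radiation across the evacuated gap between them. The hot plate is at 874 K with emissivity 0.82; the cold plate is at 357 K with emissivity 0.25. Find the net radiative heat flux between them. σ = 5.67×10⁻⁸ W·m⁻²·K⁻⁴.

For two infinite grey parallel plates, q = σ(T₁⁴ − T₂⁴)/(1/ε₁ + 1/ε₂ − 1).
T₁⁴ − T₂⁴ = 5.835×10¹¹ − 1.624×10¹⁰ = 5.673×10¹¹ K⁴.
1/ε₁ + 1/ε₂ − 1 = 1.220 + 4.000 − 1 = 4.220.
q = 5.67×10⁻⁸ × 5.673×10¹¹ / 4.220.

q ≈ 7620 W/m²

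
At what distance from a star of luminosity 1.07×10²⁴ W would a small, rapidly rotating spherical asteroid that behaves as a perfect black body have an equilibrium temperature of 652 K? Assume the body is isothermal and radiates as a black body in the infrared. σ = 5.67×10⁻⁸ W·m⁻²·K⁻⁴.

d ≈ 1.44×10⁹ m

For an isothermal black-emitting sphere, (1−a)S·πr² = σ·4πr²·T⁴ ⇒ S = 4σT⁴/(1−a).
S = 4·5.67×10⁻⁸·(652)⁴/1.00 = 40990 W/m².
Flux falls as S = L/(4πd²), so d = √(L/(4πS)) = √(1.07×10²⁴/(4π·40990)).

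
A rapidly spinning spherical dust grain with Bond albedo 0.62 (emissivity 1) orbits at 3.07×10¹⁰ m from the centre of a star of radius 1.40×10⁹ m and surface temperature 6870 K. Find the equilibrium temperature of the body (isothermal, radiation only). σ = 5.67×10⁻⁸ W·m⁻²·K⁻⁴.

The star's surface emits σT_*⁴; at distance d the flux is S = σT_*⁴(R_*/d)².
S = 5.67×10⁻⁸·(6870)⁴·(1.40×10⁹/3.07×10¹⁰)² = 2.627×10⁵ W/m².
For an isothermal sphere T⁴ = (1−a)S/(4σ) = 4.401×10¹¹ K⁴.

T ≈ 814 K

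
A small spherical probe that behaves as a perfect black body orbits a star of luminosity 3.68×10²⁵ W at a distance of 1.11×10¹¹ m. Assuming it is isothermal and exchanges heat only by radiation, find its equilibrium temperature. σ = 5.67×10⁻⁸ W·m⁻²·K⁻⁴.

T ≈ 180 K

First find the stellar flux at distance d: S = L/(4πd²) = 3.68×10²⁵/(4π·(1.11×10¹¹)²) = 237.7 W/m².
For an isothermal sphere, absorbed (1−a)S·πr² = emitted σ·4πr²·T⁴, so T⁴ = (1−a)S/(4σ).
T⁴ = 1.00·237.7/(4·5.67×10⁻⁸) = 1.048×10⁹ K⁴.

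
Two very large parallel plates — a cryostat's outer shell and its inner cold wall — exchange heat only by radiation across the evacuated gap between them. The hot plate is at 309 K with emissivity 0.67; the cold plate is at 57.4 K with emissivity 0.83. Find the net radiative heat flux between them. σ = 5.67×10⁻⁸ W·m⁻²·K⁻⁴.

For two infinite grey parallel plates, q = σ(T₁⁴ − T₂⁴)/(1/ε₁ + 1/ε₂ − 1).
T₁⁴ − T₂⁴ = 9.117×10⁹ − 1.086×10⁷ = 9.106×10⁹ K⁴.
1/ε₁ + 1/ε₂ − 1 = 1.493 + 1.205 − 1 = 1.697.
q = 5.67×10⁻⁸ × 9.106×10⁹ / 1.697.

q ≈ 304 W/m²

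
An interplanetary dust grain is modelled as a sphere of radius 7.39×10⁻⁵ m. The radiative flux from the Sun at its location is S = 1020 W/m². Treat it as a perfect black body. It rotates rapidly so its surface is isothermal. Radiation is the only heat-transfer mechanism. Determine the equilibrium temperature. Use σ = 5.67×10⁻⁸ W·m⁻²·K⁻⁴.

T ≈ 259 K

At equilibrium, absorbed power = emitted power.
Absorbing cross-section = πr² = 1.716×10⁻⁸ m²; emitting surface = 4πr² = 6.863×10⁻⁸ m² (ratio 4).
S·A_cross = εσ·A_surf·T⁴  ⇒  T⁴ = S/(4σ).
T⁴ = 1.00·1020/(4·5.67×10⁻⁸) = 4.497×10⁹ K⁴.
T = (4.497×10⁹)^(1/4).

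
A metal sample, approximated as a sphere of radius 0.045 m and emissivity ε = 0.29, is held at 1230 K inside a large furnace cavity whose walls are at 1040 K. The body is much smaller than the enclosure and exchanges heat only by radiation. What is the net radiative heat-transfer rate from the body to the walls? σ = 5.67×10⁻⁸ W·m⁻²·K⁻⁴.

For a small grey body in a large enclosure: P_net = εσA(T_body⁴ − T_wall⁴).
A = 4πr² = 0.02545 m²; T_body⁴ − T_wall⁴ = 2.289×10¹² − 1.170×10¹² = 1.119×10¹² K⁴.
|P_net| = 0.29·5.67×10⁻⁸·0.02545·1.119×10¹².

P_net ≈ 468 W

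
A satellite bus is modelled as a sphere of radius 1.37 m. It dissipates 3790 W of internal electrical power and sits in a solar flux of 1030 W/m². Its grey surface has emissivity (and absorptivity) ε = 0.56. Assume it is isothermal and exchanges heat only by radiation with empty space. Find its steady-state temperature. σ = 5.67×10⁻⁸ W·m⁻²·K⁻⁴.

T ≈ 313 K

At steady state, absorbed solar power + internal power = radiated power.
Absorbed: α·S·A_cross = 0.56·1030·5.896 = 3401 W (cross-section πr²).
Total input = 3401 + 3790 = 7191 W.
Radiated: εσ·A_surf·T⁴ with A_surf = 4πr² = 23.59 m².
T⁴ = 7191/(0.56·5.67×10⁻⁸·23.59) = 9.602×10⁹ K⁴.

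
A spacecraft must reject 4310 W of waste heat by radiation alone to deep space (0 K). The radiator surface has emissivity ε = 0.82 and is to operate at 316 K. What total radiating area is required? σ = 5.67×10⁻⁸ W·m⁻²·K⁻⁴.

P = εσA T⁴ ⇒ A = P/(εσT⁴).
T⁴ = 9.971×10⁹ K⁴.
A = 4310/(0.82 × 5.67×10⁻⁸ × 9.971×10⁹).

A ≈ 9.30 m²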